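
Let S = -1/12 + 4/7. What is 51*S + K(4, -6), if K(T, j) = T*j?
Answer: 25/28 ≈ 0.89286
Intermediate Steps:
S = 41/84 (S = -1*1/12 + 4*(⅐) = -1/12 + 4/7 = 41/84 ≈ 0.48810)
51*S + K(4, -6) = 51*(41/84) + 4*(-6) = 697/28 - 24 = 25/28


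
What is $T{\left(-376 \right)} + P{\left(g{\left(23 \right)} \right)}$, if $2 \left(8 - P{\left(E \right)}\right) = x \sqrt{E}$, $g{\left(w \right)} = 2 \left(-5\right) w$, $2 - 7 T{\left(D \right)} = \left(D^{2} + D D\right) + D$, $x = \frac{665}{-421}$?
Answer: $- \frac{282318}{7} + \frac{665 i \sqrt{230}}{842} \approx -40331.0 + 11.978 i$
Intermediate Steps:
$x = - \frac{665}{421}$ ($x = 665 \left(- \frac{1}{421}\right) = - \frac{665}{421} \approx -1.5796$)
$T{\left(D \right)} = \frac{2}{7} - \frac{2 D^{2}}{7} - \frac{D}{7}$ ($T{\left(D \right)} = \frac{2}{7} - \frac{\left(D^{2} + D D\right) + D}{7} = \frac{2}{7} - \frac{\left(D^{2} + D^{2}\right) + D}{7} = \frac{2}{7} - \frac{2 D^{2} + D}{7} = \frac{2}{7} - \frac{D + 2 D^{2}}{7} = \frac{2}{7} - \left(\frac{D}{7} + \frac{2 D^{2}}{7}\right) = \frac{2}{7} - \frac{2 D^{2}}{7} - \frac{D}{7}$)
$g{\left(w \right)} = - 10 w$
$P{\left(E \right)} = 8 + \frac{665 \sqrt{E}}{842}$ ($P{\left(E \right)} = 8 - \frac{\left(- \frac{665}{421}\right) \sqrt{E}}{2} = 8 + \frac{665 \sqrt{E}}{842}$)
$T{\left(-376 \right)} + P{\left(g{\left(23 \right)} \right)} = \left(\frac{2}{7} - \frac{2 \left(-376\right)^{2}}{7} - - \frac{376}{7}\right) + \left(8 + \frac{665 \sqrt{\left(-10\right) 23}}{842}\right) = \left(\frac{2}{7} - \frac{282752}{7} + \frac{376}{7}\right) + \left(8 + \frac{665 \sqrt{-230}}{842}\right) = \left(\frac{2}{7} - \frac{282752}{7} + \frac{376}{7}\right) + \left(8 + \frac{665 i \sqrt{230}}{842}\right) = - \frac{282374}{7} + \left(8 + \frac{665 i \sqrt{230}}{842}\right) = - \frac{282318}{7} + \frac{665 i \sqrt{230}}{842}$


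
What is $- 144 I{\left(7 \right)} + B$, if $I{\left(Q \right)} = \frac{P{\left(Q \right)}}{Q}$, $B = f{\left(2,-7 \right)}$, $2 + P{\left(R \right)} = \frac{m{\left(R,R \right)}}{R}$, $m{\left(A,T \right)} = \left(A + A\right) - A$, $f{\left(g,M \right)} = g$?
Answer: $\frac{158}{7} \approx 22.571$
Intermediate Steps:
$m{\left(A,T \right)} = A$ ($m{\left(A,T \right)} = 2 A - A = A$)
$P{\left(R \right)} = -1$ ($P{\left(R \right)} = -2 + \frac{R}{R} = -2 + 1 = -1$)
$B = 2$
$I{\left(Q \right)} = - \frac{1}{Q}$
$- 144 I{\left(7 \right)} + B = - 144 \left(- \frac{1}{7}\right) + 2 = - 144 \left(\left(-1\right) \frac{1}{7}\right) + 2 = \left(-144\right) \left(- \frac{1}{7}\right) + 2 = \frac{144}{7} + 2 = \frac{158}{7}$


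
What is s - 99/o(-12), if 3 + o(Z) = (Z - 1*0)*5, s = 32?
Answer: 235/7 ≈ 33.571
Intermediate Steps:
o(Z) = -3 + 5*Z (o(Z) = -3 + (Z - 1*0)*5 = -3 + (Z + 0)*5 = -3 + Z*5 = -3 + 5*Z)
s - 99/o(-12) = 32 - 99/(-3 + 5*(-12)) = 32 - 99/(-3 - 60) = 32 - 99/(-63) = 32 - 99*(-1/63) = 32 + 11/7 = 235/7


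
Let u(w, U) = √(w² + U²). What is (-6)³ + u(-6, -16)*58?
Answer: -216 + 116*√73 ≈ 775.10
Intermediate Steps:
u(w, U) = √(U² + w²)
(-6)³ + u(-6, -16)*58 = (-6)³ + √((-16)² + (-6)²)*58 = -216 + √(256 + 36)*58 = -216 + √292*58 = -216 + (2*√73)*58 = -216 + 116*√73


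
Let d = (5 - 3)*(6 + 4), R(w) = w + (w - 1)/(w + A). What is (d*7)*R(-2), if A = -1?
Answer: -140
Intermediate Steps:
R(w) = 1 + w (R(w) = w + (w - 1)/(w - 1) = w + (-1 + w)/(-1 + w) = w + 1 = 1 + w)
d = 20 (d = 2*10 = 20)
(d*7)*R(-2) = (20*7)*(1 - 2) = 140*(-1) = -140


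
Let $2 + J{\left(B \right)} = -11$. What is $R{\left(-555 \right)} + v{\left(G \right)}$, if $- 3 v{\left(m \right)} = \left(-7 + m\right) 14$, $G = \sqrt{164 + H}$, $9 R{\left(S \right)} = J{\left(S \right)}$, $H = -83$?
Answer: $- \frac{97}{9} \approx -10.778$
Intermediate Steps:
$J{\left(B \right)} = -13$ ($J{\left(B \right)} = -2 - 11 = -13$)
$R{\left(S \right)} = - \frac{13}{9}$ ($R{\left(S \right)} = \frac{1}{9} \left(-13\right) = - \frac{13}{9}$)
$G = 9$ ($G = \sqrt{164 - 83} = \sqrt{81} = 9$)
$v{\left(m \right)} = \frac{98}{3} - \frac{14 m}{3}$ ($v{\left(m \right)} = - \frac{\left(-7 + m\right) 14}{3} = - \frac{-98 + 14 m}{3} = \frac{98}{3} - \frac{14 m}{3}$)
$R{\left(-555 \right)} + v{\left(G \right)} = - \frac{13}{9} + \left(\frac{98}{3} - 42\right) = - \frac{13}{9} - \frac{28}{3} = - \frac{97}{9}$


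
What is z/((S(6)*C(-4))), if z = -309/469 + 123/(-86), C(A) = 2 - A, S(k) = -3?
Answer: 28087/242004 ≈ 0.11606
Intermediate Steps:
z = -84261/40334 (z = -309*1/469 + 123*(-1/86) = -309/469 - 123/86 = -84261/40334 ≈ -2.0891)
z/((S(6)*C(-4))) = -84261*(-1/(3*(2 - 1*(-4))))/40334 = -84261*(-1/(3*(2 + 4)))/40334 = -84261/(40334*((-3*6))) = -84261/40334/(-18) = -84261/40334*(-1/18) = 28087/242004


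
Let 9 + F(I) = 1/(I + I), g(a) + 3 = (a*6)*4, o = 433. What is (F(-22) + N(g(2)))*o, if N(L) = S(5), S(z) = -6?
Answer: -286213/44 ≈ -6504.8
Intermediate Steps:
g(a) = -3 + 24*a (g(a) = -3 + (a*6)*4 = -3 + (6*a)*4 = -3 + 24*a)
F(I) = -9 + 1/(2*I) (F(I) = -9 + 1/(I + I) = -9 + 1/(2*I))
N(L) = -6
(F(-22) + N(g(2)))*o = ((-9 + (½)/(-22)) - 6)*433 = ((-9 + (½)*(-1/22)) - 6)*433 = ((-9 - 1/44) - 6)*433 = (-397/44 - 6)*433 = -661/44*433 = -286213/44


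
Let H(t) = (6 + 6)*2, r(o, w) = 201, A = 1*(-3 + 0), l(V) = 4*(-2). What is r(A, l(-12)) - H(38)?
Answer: 177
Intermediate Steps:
l(V) = -8
A = -3 (A = 1*(-3) = -3)
H(t) = 24 (H(t) = 12*2 = 24)
r(A, l(-12)) - H(38) = 201 - 1*24 = 201 - 24 = 177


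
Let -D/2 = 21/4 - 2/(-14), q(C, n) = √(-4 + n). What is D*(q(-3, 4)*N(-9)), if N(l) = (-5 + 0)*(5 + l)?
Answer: 0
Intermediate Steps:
N(l) = -25 - 5*l (N(l) = -5*(5 + l) = -25 - 5*l)
D = -151/14 (D = -2*(21/4 - 2/(-14)) = -2*(21*(¼) - 2*(-1/14)) = -2*(21/4 + ⅐) = -2*151/28 = -151/14 ≈ -10.786)
D*(q(-3, 4)*N(-9)) = -151*√(-4 + 4)*(-25 - 5*(-9))/14 = -151*√0*(-25 + 45)/14 = -0*20 = -151/14*0 = 0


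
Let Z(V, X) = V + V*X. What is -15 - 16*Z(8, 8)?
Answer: -1167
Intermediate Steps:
-15 - 16*Z(8, 8) = -15 - 128*(1 + 8) = -15 - 128*9 = -15 - 16*72 = -15 - 1152 = -1167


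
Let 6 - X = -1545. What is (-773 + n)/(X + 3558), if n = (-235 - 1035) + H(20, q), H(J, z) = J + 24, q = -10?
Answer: -1999/5109 ≈ -0.39127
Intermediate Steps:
H(J, z) = 24 + J
n = -1226 (n = (-235 - 1035) + (24 + 20) = -1270 + 44 = -1226)
X = 1551 (X = 6 - 1*(-1545) = 6 + 1545 = 1551)
(-773 + n)/(X + 3558) = (-773 - 1226)/(1551 + 3558) = -1999/5109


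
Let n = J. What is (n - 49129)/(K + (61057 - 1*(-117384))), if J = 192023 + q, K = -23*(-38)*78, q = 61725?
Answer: 204619/246613 ≈ 0.82972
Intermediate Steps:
K = 68172 (K = 874*78 = 68172)
J = 253748 (J = 192023 + 61725 = 253748)
n = 253748
(n - 49129)/(K + (61057 - 1*(-117384))) = (253748 - 49129)/(68172 + (61057 - 1*(-117384))) = 204619/(68172 + (61057 + 117384)) = 204619/(68172 + 178441) = 204619/246613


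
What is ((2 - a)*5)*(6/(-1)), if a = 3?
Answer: 30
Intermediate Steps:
((2 - a)*5)*(6/(-1)) = ((2 - 1*3)*5)*(6/(-1)) = ((2 - 3)*5)*(6*(-1)) = -1*5*(-6) = -5*(-6) = 30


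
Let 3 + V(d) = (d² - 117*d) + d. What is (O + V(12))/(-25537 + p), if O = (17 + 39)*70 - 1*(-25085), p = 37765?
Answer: 13877/6114 ≈ 2.2697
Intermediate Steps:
V(d) = -3 + d² - 116*d (V(d) = -3 + ((d² - 117*d) + d) = -3 + (d² - 116*d) = -3 + d² - 116*d)
O = 29005 (O = 56*70 + 25085 = 3920 + 25085 = 29005)
(O + V(12))/(-25537 + p) = (29005 + (-3 + 12² - 116*12))/(-25537 + 37765) = (29005 + (-3 + 144 - 1392))/12228 = (29005 - 1251)*(1/12228) = 27754*(1/12228) = 13877/6114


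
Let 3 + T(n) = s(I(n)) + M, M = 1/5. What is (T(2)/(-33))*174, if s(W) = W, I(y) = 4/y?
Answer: 232/55 ≈ 4.2182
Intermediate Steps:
M = ⅕ ≈ 0.20000
T(n) = -14/5 + 4/n (T(n) = -3 + (4/n + ⅕) = -3 + (⅕ + 4/n) = -14/5 + 4/n)
(T(2)/(-33))*174 = ((-14/5 + 4/2)/(-33))*174 = ((-14/5 + 4*(½))*(-1/33))*174 = ((-14/5 + 2)*(-1/33))*174 = -⅘*(-1/33)*174 = (4/165)*174 = 232/55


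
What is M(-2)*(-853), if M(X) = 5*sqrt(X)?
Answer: -4265*I*sqrt(2) ≈ -6031.6*I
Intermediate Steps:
M(-2)*(-853) = (5*sqrt(-2))*(-853) = (5*(I*sqrt(2)))*(-853) = (5*I*sqrt(2))*(-853) = -4265*I*sqrt(2)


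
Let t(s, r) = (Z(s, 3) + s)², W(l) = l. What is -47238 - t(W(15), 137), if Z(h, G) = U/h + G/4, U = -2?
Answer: -170934769/3600 ≈ -47482.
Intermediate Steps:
Z(h, G) = -2/h + G/4
t(s, r) = (¾ + s - 2/s)² (t(s, r) = ((-2/s + (¼)*3) + s)² = ((-2/s + ¾) + s)² = ((¾ - 2/s) + s)² = (¾ + s - 2/s)²)
-47238 - t(W(15), 137) = -47238 - (-8 + 15*(3 + 4*15))²/(16*15²) = -47238 - (-8 + 15*(3 + 60))²/(16*225) = -47238 - (-8 + 15*63)²/(16*225) = -47238 - (-8 + 945)²/(16*225) = -47238 - 937²/(16*225) = -47238 - 877969/(16*225) = -47238 - 1*877969/3600 = -47238 - 877969/3600 = -170934769/3600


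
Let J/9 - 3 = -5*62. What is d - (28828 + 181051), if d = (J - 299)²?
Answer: 9165965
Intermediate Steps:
J = -2763 (J = 27 + 9*(-5*62) = 27 + 9*(-310) = 27 - 2790 = -2763)
d = 9375844 (d = (-2763 - 299)² = (-3062)² = 9375844)
d - (28828 + 181051) = 9375844 - (28828 + 181051) = 9375844 - 1*209879 = 9375844 - 209879 = 9165965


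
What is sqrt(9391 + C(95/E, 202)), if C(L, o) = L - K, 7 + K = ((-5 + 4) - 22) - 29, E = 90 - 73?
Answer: sqrt(2732665)/17 ≈ 97.240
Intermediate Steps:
E = 17
K = -59 (K = -7 + (((-5 + 4) - 22) - 29) = -7 + ((-1 - 22) - 29) = -7 + (-23 - 29) = -7 - 52 = -59)
C(L, o) = 59 + L (C(L, o) = L - 1*(-59) = L + 59 = 59 + L)
sqrt(9391 + C(95/E, 202)) = sqrt(9391 + (59 + 95/17)) = sqrt(9391 + 1098/17) = sqrt(160745/17) = sqrt(2732665)/17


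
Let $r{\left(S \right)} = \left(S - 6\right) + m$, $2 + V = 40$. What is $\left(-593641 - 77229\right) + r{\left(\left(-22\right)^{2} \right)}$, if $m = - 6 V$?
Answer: $-670620$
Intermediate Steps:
$V = 38$ ($V = -2 + 40 = 38$)
$m = -228$ ($m = \left(-6\right) 38 = -228$)
$r{\left(S \right)} = -234 + S$ ($r{\left(S \right)} = \left(S - 6\right) - 228 = \left(-6 + S\right) - 228 = -234 + S$)
$\left(-593641 - 77229\right) + r{\left(\left(-22\right)^{2} \right)} = \left(-593641 - 77229\right) - \left(234 - \left(-22\right)^{2}\right) = -670870 + \left(-234 + 484\right) = -670870 + 250 = -670620$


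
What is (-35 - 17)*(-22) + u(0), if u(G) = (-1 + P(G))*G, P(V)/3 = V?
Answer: 1144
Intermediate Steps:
P(V) = 3*V
u(G) = G*(-1 + 3*G) (u(G) = (-1 + 3*G)*G = G*(-1 + 3*G))
(-35 - 17)*(-22) + u(0) = (-35 - 17)*(-22) + 0*(-1 + 3*0) = -52*(-22) + 0*(-1 + 0) = 1144 + 0*(-1) = 1144 + 0 = 1144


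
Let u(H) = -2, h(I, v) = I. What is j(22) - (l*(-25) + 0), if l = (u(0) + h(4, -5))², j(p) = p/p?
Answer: 101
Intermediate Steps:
j(p) = 1
l = 4 (l = (-2 + 4)² = 2² = 4)
j(22) - (l*(-25) + 0) = 1 - (4*(-25) + 0) = 1 - (-100 + 0) = 1 - 1*(-100) = 1 + 100 = 101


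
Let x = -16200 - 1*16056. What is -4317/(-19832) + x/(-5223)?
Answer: 220749561/34527512 ≈ 6.3934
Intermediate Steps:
x = -32256 (x = -16200 - 16056 = -32256)
-4317/(-19832) + x/(-5223) = -4317/(-19832) - 32256/(-5223) = -4317*(-1/19832) - 32256*(-1/5223) = 4317/19832 + 10752/1741 = 220749561/34527512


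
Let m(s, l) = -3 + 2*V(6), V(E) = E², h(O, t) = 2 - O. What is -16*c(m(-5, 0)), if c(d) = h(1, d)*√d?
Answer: -16*√69 ≈ -132.91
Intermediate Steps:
m(s, l) = 69 (m(s, l) = -3 + 2*6² = -3 + 2*36 = -3 + 72 = 69)
c(d) = √d (c(d) = (2 - 1*1)*√d = (2 - 1)*√d = 1*√d = √d)
-16*c(m(-5, 0)) = -16*√69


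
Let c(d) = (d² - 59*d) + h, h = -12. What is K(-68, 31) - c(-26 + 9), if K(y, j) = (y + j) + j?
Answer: -1286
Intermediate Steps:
K(y, j) = y + 2*j (K(y, j) = (j + y) + j = y + 2*j)
c(d) = -12 + d² - 59*d (c(d) = (d² - 59*d) - 12 = -12 + d² - 59*d)
K(-68, 31) - c(-26 + 9) = (-68 + 2*31) - (-12 + (-26 + 9)² - 59*(-26 + 9)) = (-68 + 62) - (-12 + (-17)² - 59*(-17)) = -6 - (-12 + 289 + 1003) = -6 - 1*1280 = -6 - 1280 = -1286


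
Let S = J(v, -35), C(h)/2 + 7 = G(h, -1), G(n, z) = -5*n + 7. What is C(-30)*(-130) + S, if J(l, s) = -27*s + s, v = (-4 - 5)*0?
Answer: -38090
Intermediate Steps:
v = 0 (v = -9*0 = 0)
G(n, z) = 7 - 5*n
J(l, s) = -26*s
C(h) = -10*h (C(h) = -14 + 2*(7 - 5*h) = -14 + (14 - 10*h) = -10*h)
S = 910 (S = -26*(-35) = 910)
C(-30)*(-130) + S = -10*(-30)*(-130) + 910 = 300*(-130) + 910 = -39000 + 910 = -38090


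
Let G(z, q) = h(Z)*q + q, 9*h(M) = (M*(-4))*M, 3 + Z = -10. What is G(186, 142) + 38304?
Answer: 250022/9 ≈ 27780.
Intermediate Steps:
Z = -13 (Z = -3 - 10 = -13)
h(M) = -4*M²/9 (h(M) = ((M*(-4))*M)/9 = ((-4*M)*M)/9 = (-4*M²)/9 = -4*M²/9)
G(z, q) = -667*q/9 (G(z, q) = (-4/9*(-13)²)*q + q = (-4/9*169)*q + q = -676*q/9 + q = -667*q/9)
G(186, 142) + 38304 = -667/9*142 + 38304 = -94714/9 + 38304 = 250022/9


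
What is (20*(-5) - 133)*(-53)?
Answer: 12349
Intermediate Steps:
(20*(-5) - 133)*(-53) = (-100 - 133)*(-53) = -233*(-53) = 12349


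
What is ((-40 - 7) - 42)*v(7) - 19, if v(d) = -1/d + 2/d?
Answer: -222/7 ≈ -31.714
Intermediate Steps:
v(d) = 1/d
((-40 - 7) - 42)*v(7) - 19 = ((-40 - 7) - 42)/7 - 19 = (-47 - 42)*(⅐) - 19 = -89*⅐ - 19 = -89/7 - 19 = -222/7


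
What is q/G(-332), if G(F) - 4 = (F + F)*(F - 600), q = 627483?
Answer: 209161/206284 ≈ 1.0139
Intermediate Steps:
G(F) = 4 + 2*F*(-600 + F) (G(F) = 4 + (F + F)*(F - 600) = 4 + (2*F)*(-600 + F) = 4 + 2*F*(-600 + F))
q/G(-332) = 627483/(4 - 1200*(-332) + 2*(-332)²) = 627483/(4 + 398400 + 2*110224) = 627483/(4 + 398400 + 220448) = 627483/618852 = 627483*(1/618852) = 209161/206284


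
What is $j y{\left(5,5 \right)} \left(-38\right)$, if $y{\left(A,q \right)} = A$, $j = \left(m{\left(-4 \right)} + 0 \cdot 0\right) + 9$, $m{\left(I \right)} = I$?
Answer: $-950$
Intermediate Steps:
$j = 5$ ($j = \left(-4 + 0 \cdot 0\right) + 9 = \left(-4 + 0\right) + 9 = -4 + 9 = 5$)
$j y{\left(5,5 \right)} \left(-38\right) = 5 \cdot 5 \left(-38\right) = 25 \left(-38\right) = -950$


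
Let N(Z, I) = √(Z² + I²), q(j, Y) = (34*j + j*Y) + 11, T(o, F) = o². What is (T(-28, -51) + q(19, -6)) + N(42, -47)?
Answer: 1327 + √3973 ≈ 1390.0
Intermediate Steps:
q(j, Y) = 11 + 34*j + Y*j (q(j, Y) = (34*j + Y*j) + 11 = 11 + 34*j + Y*j)
N(Z, I) = √(I² + Z²)
(T(-28, -51) + q(19, -6)) + N(42, -47) = ((-28)² + (11 + 34*19 - 6*19)) + √((-47)² + 42²) = (784 + (11 + 646 - 114)) + √(2209 + 1764) = (784 + 543) + √3973 = 1327 + √3973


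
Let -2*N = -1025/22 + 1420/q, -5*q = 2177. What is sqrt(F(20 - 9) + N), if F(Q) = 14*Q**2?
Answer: sqrt(3942933345659)/47894 ≈ 41.460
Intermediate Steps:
q = -2177/5 (q = -1/5*2177 = -2177/5 ≈ -435.40)
N = 2387625/95788 (N = -(-1025/22 + 1420/(-2177/5))/2 = -(-1025*1/22 + 1420*(-5/2177))/2 = -(-1025/22 - 7100/2177)/2 = -1/2*(-2387625/47894) = 2387625/95788 ≈ 24.926)
sqrt(F(20 - 9) + N) = sqrt(14*(20 - 9)**2 + 2387625/95788) = sqrt(14*11**2 + 2387625/95788) = sqrt(14*121 + 2387625/95788) = sqrt(1694 + 2387625/95788) = sqrt(164652497/95788) = sqrt(3942933345659)/47894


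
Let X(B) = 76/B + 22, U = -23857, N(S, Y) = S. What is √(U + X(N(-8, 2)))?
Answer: I*√95378/2 ≈ 154.42*I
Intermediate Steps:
X(B) = 22 + 76/B
√(U + X(N(-8, 2))) = √(-23857 + (22 + 76/(-8))) = √(-23857 + (22 + 76*(-⅛))) = √(-23857 + (22 - 19/2)) = √(-23857 + 25/2) = √(-47689/2) = I*√95378/2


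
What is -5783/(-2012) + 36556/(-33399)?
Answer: 119595745/67198788 ≈ 1.7797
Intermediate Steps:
-5783/(-2012) + 36556/(-33399) = -5783*(-1/2012) + 36556*(-1/33399) = 5783/2012 - 36556/33399 = 119595745/67198788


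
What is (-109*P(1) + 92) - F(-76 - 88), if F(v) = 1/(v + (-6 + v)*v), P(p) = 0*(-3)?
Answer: 2549871/27716 ≈ 92.000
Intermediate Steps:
P(p) = 0
F(v) = 1/(v + v*(-6 + v))
(-109*P(1) + 92) - F(-76 - 88) = (-109*0 + 92) - 1/((-76 - 88)*(-5 + (-76 - 88))) = (0 + 92) - 1/((-164)*(-5 - 164)) = 92 - (-1)/(164*(-169)) = 92 - (-1)*(-1)/(164*169) = 92 - 1*1/27716 = 92 - 1/27716 = 2549871/27716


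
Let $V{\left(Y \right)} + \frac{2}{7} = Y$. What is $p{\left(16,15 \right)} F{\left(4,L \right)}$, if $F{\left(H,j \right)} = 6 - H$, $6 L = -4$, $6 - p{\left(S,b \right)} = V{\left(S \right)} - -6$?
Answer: $- \frac{220}{7} \approx -31.429$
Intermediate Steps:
$V{\left(Y \right)} = - \frac{2}{7} + Y$
$p{\left(S,b \right)} = \frac{2}{7} - S$ ($p{\left(S,b \right)} = 6 - \left(\left(- \frac{2}{7} + S\right) - -6\right) = 6 - \left(\left(- \frac{2}{7} + S\right) + 6\right) = 6 - \left(\frac{40}{7} + S\right) = \frac{2}{7} - S$)
$L = - \frac{2}{3}$ ($L = \frac{1}{6} \left(-4\right) = - \frac{2}{3} \approx -0.66667$)
$p{\left(16,15 \right)} F{\left(4,L \right)} = \left(\frac{2}{7} - 16\right) \left(6 - 4\right) = \left(- \frac{110}{7}\right) 2 = - \frac{220}{7}$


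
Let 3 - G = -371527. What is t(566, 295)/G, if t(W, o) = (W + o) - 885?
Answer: -12/185765 ≈ -6.4598e-5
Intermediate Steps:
t(W, o) = -885 + W + o
G = 371530 (G = 3 - 1*(-371527) = 3 + 371527 = 371530)
t(566, 295)/G = (-885 + 566 + 295)/371530 = -24*1/371530 = -12/185765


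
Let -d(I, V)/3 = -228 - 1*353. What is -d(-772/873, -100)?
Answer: -1743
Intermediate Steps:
d(I, V) = 1743 (d(I, V) = -3*(-228 - 1*353) = -3*(-228 - 353) = -3*(-581) = 1743)
-d(-772/873, -100) = -1*1743 = -1743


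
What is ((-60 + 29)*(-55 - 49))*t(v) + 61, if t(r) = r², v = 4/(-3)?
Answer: 52133/9 ≈ 5792.6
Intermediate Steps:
v = -4/3 (v = 4*(-⅓) = -4/3 ≈ -1.3333)
((-60 + 29)*(-55 - 49))*t(v) + 61 = ((-60 + 29)*(-55 - 49))*(-4/3)² + 61 = -31*(-104)*(16/9) + 61 = 3224*(16/9) + 61 = 51584/9 + 61 = 52133/9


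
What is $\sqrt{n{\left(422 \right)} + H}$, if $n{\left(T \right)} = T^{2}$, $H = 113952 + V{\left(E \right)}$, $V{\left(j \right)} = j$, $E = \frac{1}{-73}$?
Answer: $\frac{11 \sqrt{12861651}}{73} \approx 540.4$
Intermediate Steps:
$E = - \frac{1}{73} \approx -0.013699$
$H = \frac{8318495}{73}$ ($H = 113952 - \frac{1}{73} = \frac{8318495}{73} \approx 1.1395 \cdot 10^{5}$)
$\sqrt{n{\left(422 \right)} + H} = \sqrt{422^{2} + \frac{8318495}{73}} = \sqrt{178084 + \frac{8318495}{73}} = \sqrt{\frac{21318627}{73}} = \frac{11 \sqrt{12861651}}{73}$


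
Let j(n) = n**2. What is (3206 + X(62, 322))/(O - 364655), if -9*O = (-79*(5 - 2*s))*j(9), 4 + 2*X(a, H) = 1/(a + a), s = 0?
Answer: -794593/89552800 ≈ -0.0088729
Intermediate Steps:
X(a, H) = -2 + 1/(4*a) (X(a, H) = -2 + 1/(2*(a + a)) = -2 + 1/(2*((2*a))) = -2 + (1/(2*a))/2 = -2 + 1/(4*a))
O = 3555 (O = -(-79*(5 - 2*0))*9**2/9 = -(-79*(5 + 0))*81/9 = -(-79*5)*81/9 = -(-395)*81/9 = -1/9*(-31995) = 3555)
(3206 + X(62, 322))/(O - 364655) = (3206 + (-2 + (1/4)/62))/(3555 - 364655) = (3206 + (-2 + (1/4)*(1/62)))/(-361100) = (3206 + (-2 + 1/248))*(-1/361100) = (3206 - 495/248)*(-1/361100) = (794593/248)*(-1/361100) = -794593/89552800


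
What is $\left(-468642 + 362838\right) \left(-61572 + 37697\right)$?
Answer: $2526070500$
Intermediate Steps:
$\left(-468642 + 362838\right) \left(-61572 + 37697\right) = \left(-105804\right) \left(-23875\right) = 2526070500$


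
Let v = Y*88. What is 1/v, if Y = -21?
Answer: -1/1848 ≈ -0.00054113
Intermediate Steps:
v = -1848 (v = -21*88 = -1848)
1/v = 1/(-1848) = -1/1848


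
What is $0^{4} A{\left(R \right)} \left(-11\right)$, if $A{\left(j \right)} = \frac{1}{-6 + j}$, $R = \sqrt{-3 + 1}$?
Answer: $0$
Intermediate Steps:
$R = i \sqrt{2}$ ($R = \sqrt{-2} = i \sqrt{2} \approx 1.4142 i$)
$0^{4} A{\left(R \right)} \left(-11\right) = \frac{0^{4}}{-6 + i \sqrt{2}} \left(-11\right) = \frac{0}{-6 + i \sqrt{2}} \left(-11\right) = 0 \left(-11\right) = 0$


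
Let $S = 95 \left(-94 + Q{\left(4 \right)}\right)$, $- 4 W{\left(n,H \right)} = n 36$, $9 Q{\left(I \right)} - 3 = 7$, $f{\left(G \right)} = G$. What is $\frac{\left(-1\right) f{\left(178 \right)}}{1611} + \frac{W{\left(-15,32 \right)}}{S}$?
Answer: $- \frac{3218825}{25589124} \approx -0.12579$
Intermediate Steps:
$Q{\left(I \right)} = \frac{10}{9}$ ($Q{\left(I \right)} = \frac{1}{3} + \frac{1}{9} \cdot 7 = \frac{1}{3} + \frac{7}{9} = \frac{10}{9}$)
$W{\left(n,H \right)} = - 9 n$ ($W{\left(n,H \right)} = - \frac{n 36}{4} = - \frac{36 n}{4} = - 9 n$)
$S = - \frac{79420}{9}$ ($S = 95 \left(-94 + \frac{10}{9}\right) = 95 \left(- \frac{836}{9}\right) = - \frac{79420}{9} \approx -8824.4$)
$\frac{\left(-1\right) f{\left(178 \right)}}{1611} + \frac{W{\left(-15,32 \right)}}{S} = \frac{\left(-1\right) 178}{1611} + \frac{\left(-9\right) \left(-15\right)}{- \frac{79420}{9}} = \left(-178\right) \frac{1}{1611} + 135 \left(- \frac{9}{79420}\right) = - \frac{178}{1611} - \frac{243}{15884} = - \frac{3218825}{25589124}$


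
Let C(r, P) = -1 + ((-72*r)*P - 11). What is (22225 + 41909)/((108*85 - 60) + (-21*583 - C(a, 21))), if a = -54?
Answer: -21378/28253 ≈ -0.75666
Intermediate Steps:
C(r, P) = -12 - 72*P*r (C(r, P) = -1 + (-72*P*r - 11) = -1 + (-11 - 72*P*r) = -12 - 72*P*r)
(22225 + 41909)/((108*85 - 60) + (-21*583 - C(a, 21))) = (22225 + 41909)/((108*85 - 60) + (-21*583 - (-12 - 72*21*(-54)))) = 64134/((9180 - 60) + (-12243 - (-12 + 81648))) = 64134/(9120 + (-12243 - 1*81636)) = 64134/(9120 + (-12243 - 81636)) = 64134/(9120 - 93879) = 64134/(-84759) = 64134*(-1/84759) = -21378/28253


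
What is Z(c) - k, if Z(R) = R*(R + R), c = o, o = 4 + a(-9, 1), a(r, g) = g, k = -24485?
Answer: 24535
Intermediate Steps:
o = 5 (o = 4 + 1 = 5)
c = 5
Z(R) = 2*R² (Z(R) = R*(2*R) = 2*R²)
Z(c) - k = 2*5² - 1*(-24485) = 2*25 + 24485 = 50 + 24485 = 24535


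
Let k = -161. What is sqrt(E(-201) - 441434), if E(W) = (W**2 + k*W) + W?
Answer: I*sqrt(368873) ≈ 607.35*I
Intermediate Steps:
E(W) = W**2 - 160*W (E(W) = (W**2 - 161*W) + W = W**2 - 160*W)
sqrt(E(-201) - 441434) = sqrt(-201*(-160 - 201) - 441434) = sqrt(-201*(-361) - 441434) = sqrt(72561 - 441434) = sqrt(-368873) = I*sqrt(368873)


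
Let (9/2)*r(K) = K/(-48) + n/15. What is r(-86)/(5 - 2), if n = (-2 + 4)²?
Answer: 247/1620 ≈ 0.15247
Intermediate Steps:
n = 4 (n = 2² = 4)
r(K) = 8/135 - K/216 (r(K) = 2*(K/(-48) + 4/15)/9 = 2*(K*(-1/48) + 4*(1/15))/9 = 2*(-K/48 + 4/15)/9 = 2*(4/15 - K/48)/9 = 8/135 - K/216)
r(-86)/(5 - 2) = (8/135 - 1/216*(-86))/(5 - 2) = (8/135 + 43/108)/3 = (⅓)*(247/540) = 247/1620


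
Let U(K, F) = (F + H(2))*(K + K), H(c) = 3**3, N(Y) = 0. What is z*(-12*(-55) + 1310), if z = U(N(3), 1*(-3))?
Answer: 0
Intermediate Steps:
H(c) = 27
U(K, F) = 2*K*(27 + F) (U(K, F) = (F + 27)*(K + K) = (27 + F)*(2*K) = 2*K*(27 + F))
z = 0 (z = 2*0*(27 + 1*(-3)) = 2*0*(27 - 3) = 2*0*24 = 0)
z*(-12*(-55) + 1310) = 0*(-12*(-55) + 1310) = 0*(660 + 1310) = 0*1970 = 0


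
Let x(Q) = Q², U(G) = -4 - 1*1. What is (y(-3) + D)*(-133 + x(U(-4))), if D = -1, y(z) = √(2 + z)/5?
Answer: 108 - 108*I/5 ≈ 108.0 - 21.6*I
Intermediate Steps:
U(G) = -5 (U(G) = -4 - 1 = -5)
y(z) = √(2 + z)/5 (y(z) = √(2 + z)*(⅕) = √(2 + z)/5)
(y(-3) + D)*(-133 + x(U(-4))) = (√(2 - 3)/5 - 1)*(-133 + (-5)²) = (√(-1)/5 - 1)*(-133 + 25) = (I/5 - 1)*(-108) = (-1 + I/5)*(-108) = 108 - 108*I/5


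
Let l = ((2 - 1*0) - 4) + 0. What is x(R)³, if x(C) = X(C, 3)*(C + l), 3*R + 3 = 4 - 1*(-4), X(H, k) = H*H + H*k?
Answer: -343000/19683 ≈ -17.426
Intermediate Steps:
X(H, k) = H² + H*k
l = -2 (l = ((2 + 0) - 4) + 0 = (2 - 4) + 0 = -2 + 0 = -2)
R = 5/3 (R = -1 + (4 - 1*(-4))/3 = -1 + (4 + 4)/3 = -1 + (⅓)*8 = -1 + 8/3 = 5/3 ≈ 1.6667)
x(C) = C*(-2 + C)*(3 + C) (x(C) = (C*(C + 3))*(C - 2) = (C*(3 + C))*(-2 + C) = C*(-2 + C)*(3 + C))
x(R)³ = (5*(-2 + 5/3)*(3 + 5/3)/3)³ = ((5/3)*(-⅓)*(14/3))³ = (-70/27)³ = -343000/19683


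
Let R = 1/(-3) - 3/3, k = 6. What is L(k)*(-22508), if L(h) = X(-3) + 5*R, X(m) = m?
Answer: 652732/3 ≈ 2.1758e+5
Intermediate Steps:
R = -4/3 (R = 1*(-⅓) - 3*⅓ = -⅓ - 1 = -4/3 ≈ -1.3333)
L(h) = -29/3 (L(h) = -3 + 5*(-4/3) = -3 - 20/3 = -29/3)
L(k)*(-22508) = -29/3*(-22508) = 652732/3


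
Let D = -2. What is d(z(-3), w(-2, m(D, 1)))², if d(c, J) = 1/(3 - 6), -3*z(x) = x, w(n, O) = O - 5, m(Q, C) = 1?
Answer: ⅑ ≈ 0.11111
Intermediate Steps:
w(n, O) = -5 + O
z(x) = -x/3
d(c, J) = -⅓ (d(c, J) = 1/(-3) = -⅓)
d(z(-3), w(-2, m(D, 1)))² = (-⅓)² = ⅑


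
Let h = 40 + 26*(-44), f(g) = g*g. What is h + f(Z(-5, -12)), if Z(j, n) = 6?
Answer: -1068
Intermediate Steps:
f(g) = g²
h = -1104 (h = 40 - 1144 = -1104)
h + f(Z(-5, -12)) = -1104 + 6² = -1104 + 36 = -1068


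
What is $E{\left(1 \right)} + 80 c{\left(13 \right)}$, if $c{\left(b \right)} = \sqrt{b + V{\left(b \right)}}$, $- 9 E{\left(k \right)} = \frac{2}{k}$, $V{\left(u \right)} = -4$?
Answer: $\frac{2158}{9} \approx 239.78$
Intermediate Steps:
$E{\left(k \right)} = - \frac{2}{9 k}$ ($E{\left(k \right)} = - \frac{2 \frac{1}{k}}{9} = - \frac{2}{9 k}$)
$c{\left(b \right)} = \sqrt{-4 + b}$ ($c{\left(b \right)} = \sqrt{b - 4} = \sqrt{-4 + b}$)
$E{\left(1 \right)} + 80 c{\left(13 \right)} = - \frac{2}{9 \cdot 1} + 80 \sqrt{-4 + 13} = \left(- \frac{2}{9}\right) 1 + 80 \sqrt{9} = - \frac{2}{9} + 80 \cdot 3 = - \frac{2}{9} + 240 = \frac{2158}{9}$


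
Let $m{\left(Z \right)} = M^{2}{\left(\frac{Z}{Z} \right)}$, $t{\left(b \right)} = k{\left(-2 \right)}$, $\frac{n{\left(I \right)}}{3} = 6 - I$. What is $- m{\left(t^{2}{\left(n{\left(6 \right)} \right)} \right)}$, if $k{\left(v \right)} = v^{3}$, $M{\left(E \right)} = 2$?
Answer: $-4$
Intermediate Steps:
$n{\left(I \right)} = 18 - 3 I$ ($n{\left(I \right)} = 3 \left(6 - I\right) = 18 - 3 I$)
$t{\left(b \right)} = -8$ ($t{\left(b \right)} = \left(-2\right)^{3} = -8$)
$m{\left(Z \right)} = 4$ ($m{\left(Z \right)} = 2^{2} = 4$)
$- m{\left(t^{2}{\left(n{\left(6 \right)} \right)} \right)} = \left(-1\right) 4 = -4$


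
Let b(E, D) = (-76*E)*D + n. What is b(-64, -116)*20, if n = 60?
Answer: -11283280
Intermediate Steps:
b(E, D) = 60 - 76*D*E (b(E, D) = (-76*E)*D + 60 = -76*D*E + 60 = 60 - 76*D*E)
b(-64, -116)*20 = (60 - 76*(-116)*(-64))*20 = (60 - 564224)*20 = -564164*20 = -11283280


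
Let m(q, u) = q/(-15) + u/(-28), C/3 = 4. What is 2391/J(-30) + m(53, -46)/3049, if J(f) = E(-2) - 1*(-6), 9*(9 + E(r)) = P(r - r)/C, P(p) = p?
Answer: -510311527/640290 ≈ -797.00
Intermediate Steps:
C = 12 (C = 3*4 = 12)
m(q, u) = -q/15 - u/28 (m(q, u) = q*(-1/15) + u*(-1/28) = -q/15 - u/28)
E(r) = -9 (E(r) = -9 + ((r - r)/12)/9 = -9 + (0*(1/12))/9 = -9 + (⅑)*0 = -9 + 0 = -9)
J(f) = -3 (J(f) = -9 - 1*(-6) = -9 + 6 = -3)
2391/J(-30) + m(53, -46)/3049 = 2391/(-3) + (-1/15*53 - 1/28*(-46))/3049 = 2391*(-⅓) + (-53/15 + 23/14)*(1/3049) = -797 - 397/210*1/3049 = -797 - 397/640290 = -510311527/640290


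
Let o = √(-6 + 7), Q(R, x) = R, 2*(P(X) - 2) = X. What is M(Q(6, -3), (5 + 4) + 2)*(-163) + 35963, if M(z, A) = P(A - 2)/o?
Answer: 69807/2 ≈ 34904.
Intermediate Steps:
P(X) = 2 + X/2
o = 1 (o = √1 = 1)
M(z, A) = 1 + A/2 (M(z, A) = (2 + (A - 2)/2)/1 = (2 + (-2 + A)/2)*1 = (2 + (-1 + A/2))*1 = (1 + A/2)*1 = 1 + A/2)
M(Q(6, -3), (5 + 4) + 2)*(-163) + 35963 = (1 + ((5 + 4) + 2)/2)*(-163) + 35963 = (1 + (9 + 2)/2)*(-163) + 35963 = (1 + (½)*11)*(-163) + 35963 = (1 + 11/2)*(-163) + 35963 = (13/2)*(-163) + 35963 = -2119/2 + 35963 = 69807/2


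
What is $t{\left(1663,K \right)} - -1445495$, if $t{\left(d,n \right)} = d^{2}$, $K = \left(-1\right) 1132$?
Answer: $4211064$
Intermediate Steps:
$K = -1132$
$t{\left(1663,K \right)} - -1445495 = 1663^{2} - -1445495 = 2765569 + 1445495 = 4211064$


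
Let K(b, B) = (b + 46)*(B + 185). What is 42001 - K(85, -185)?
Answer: 42001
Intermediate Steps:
K(b, B) = (46 + b)*(185 + B)
42001 - K(85, -185) = 42001 - (8510 + 46*(-185) + 185*85 - 185*85) = 42001 - (8510 - 8510 + 15725 - 15725) = 42001 - 1*0 = 42001 + 0 = 42001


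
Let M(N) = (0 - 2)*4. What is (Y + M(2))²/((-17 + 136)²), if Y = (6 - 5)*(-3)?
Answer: 121/14161 ≈ 0.0085446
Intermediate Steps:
M(N) = -8 (M(N) = -2*4 = -8)
Y = -3 (Y = 1*(-3) = -3)
(Y + M(2))²/((-17 + 136)²) = (-3 - 8)²/((-17 + 136)²) = (-11)²/(119²) = 121/14161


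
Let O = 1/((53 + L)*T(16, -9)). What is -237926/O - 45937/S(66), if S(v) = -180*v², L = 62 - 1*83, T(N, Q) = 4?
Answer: -23878786268303/784080 ≈ -3.0455e+7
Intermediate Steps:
L = -21 (L = 62 - 83 = -21)
O = 1/128 (O = 1/((53 - 21)*4) = 1/(32*4) = 1/128 ≈ 0.0078125)
-237926/O - 45937/S(66) = -237926/1/128 - 45937/((-180*66²)) = -237926*128 - 45937/((-180*4356)) = -30454528 - 45937/(-784080) = -30454528 - 45937*(-1/784080) = -30454528 + 45937/784080 = -23878786268303/784080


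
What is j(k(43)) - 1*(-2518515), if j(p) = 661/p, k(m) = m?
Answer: 108296806/43 ≈ 2.5185e+6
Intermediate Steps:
j(k(43)) - 1*(-2518515) = 661/43 - 1*(-2518515) = 661*(1/43) + 2518515 = 661/43 + 2518515 = 108296806/43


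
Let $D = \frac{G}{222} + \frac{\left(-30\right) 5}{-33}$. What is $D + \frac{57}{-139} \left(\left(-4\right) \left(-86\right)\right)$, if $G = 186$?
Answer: $- \frac{7675907}{56573} \approx -135.68$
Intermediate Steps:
$D = \frac{2191}{407}$ ($D = \frac{186}{222} + \frac{\left(-30\right) 5}{-33} = 186 \cdot \frac{1}{222} - - \frac{50}{11} = \frac{31}{37} + \frac{50}{11} = \frac{2191}{407} \approx 5.3833$)
$D + \frac{57}{-139} \left(\left(-4\right) \left(-86\right)\right) = \frac{2191}{407} + \frac{57}{-139} \left(\left(-4\right) \left(-86\right)\right) = \frac{2191}{407} + 57 \left(- \frac{1}{139}\right) 344 = \frac{2191}{407} - \frac{19608}{139} = - \frac{7675907}{56573}$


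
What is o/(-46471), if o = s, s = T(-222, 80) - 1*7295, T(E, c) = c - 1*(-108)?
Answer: 7107/46471 ≈ 0.15293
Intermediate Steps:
T(E, c) = 108 + c (T(E, c) = c + 108 = 108 + c)
s = -7107 (s = (108 + 80) - 1*7295 = 188 - 7295 = -7107)
o = -7107
o/(-46471) = -7107/(-46471) = -7107*(-1/46471) = 7107/46471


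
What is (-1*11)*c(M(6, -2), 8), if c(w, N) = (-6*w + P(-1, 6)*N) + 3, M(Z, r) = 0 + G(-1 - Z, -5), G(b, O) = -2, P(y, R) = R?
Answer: -693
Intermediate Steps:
M(Z, r) = -2 (M(Z, r) = 0 - 2 = -2)
c(w, N) = 3 - 6*w + 6*N (c(w, N) = (-6*w + 6*N) + 3 = 3 - 6*w + 6*N)
(-1*11)*c(M(6, -2), 8) = (-1*11)*(3 - 6*(-2) + 6*8) = -11*(3 + 12 + 48) = -11*63 = -693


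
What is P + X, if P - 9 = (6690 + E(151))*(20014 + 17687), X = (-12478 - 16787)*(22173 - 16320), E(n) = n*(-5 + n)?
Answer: 912087900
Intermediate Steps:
X = -171288045 (X = -29265*5853 = -171288045)
P = 1083375945 (P = 9 + (6690 + 151*(-5 + 151))*(20014 + 17687) = 9 + (6690 + 151*146)*37701 = 9 + (6690 + 22046)*37701 = 9 + 28736*37701 = 9 + 1083375936 = 1083375945)
P + X = 1083375945 - 171288045 = 912087900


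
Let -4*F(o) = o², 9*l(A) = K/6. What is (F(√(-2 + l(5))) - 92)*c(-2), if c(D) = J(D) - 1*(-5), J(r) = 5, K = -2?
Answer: -49405/54 ≈ -914.91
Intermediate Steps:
l(A) = -1/27 (l(A) = (-2/6)/9 = (-2*⅙)/9 = (⅑)*(-⅓) = -1/27)
c(D) = 10 (c(D) = 5 - 1*(-5) = 5 + 5 = 10)
F(o) = -o²/4
(F(√(-2 + l(5))) - 92)*c(-2) = (-(√(-2 - 1/27))²/4 - 92)*10 = (-(√(-55/27))²/4 - 92)*10 = (-(I*√165/9)²/4 - 92)*10 = (-¼*(-55/27) - 92)*10 = (55/108 - 92)*10 = -9881/108*10 = -49405/54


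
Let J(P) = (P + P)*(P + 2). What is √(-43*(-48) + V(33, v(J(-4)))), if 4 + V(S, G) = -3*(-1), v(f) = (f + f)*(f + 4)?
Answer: √2063 ≈ 45.420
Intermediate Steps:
J(P) = 2*P*(2 + P) (J(P) = (2*P)*(2 + P) = 2*P*(2 + P))
v(f) = 2*f*(4 + f) (v(f) = (2*f)*(4 + f) = 2*f*(4 + f))
V(S, G) = -1 (V(S, G) = -4 - 3*(-1) = -4 + 3 = -1)
√(-43*(-48) + V(33, v(J(-4)))) = √(-43*(-48) - 1) = √(2064 - 1) = √2063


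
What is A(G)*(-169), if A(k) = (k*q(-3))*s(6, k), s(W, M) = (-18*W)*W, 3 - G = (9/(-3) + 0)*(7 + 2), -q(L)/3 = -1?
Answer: 9856080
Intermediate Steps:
q(L) = 3 (q(L) = -3*(-1) = 3)
G = 30 (G = 3 - (9/(-3) + 0)*(7 + 2) = 3 - (9*(-1/3) + 0)*9 = 3 - (-3 + 0)*9 = 3 - (-3)*9 = 3 - 1*(-27) = 3 + 27 = 30)
s(W, M) = -18*W**2 (s(W, M) = (-18*W)*W = -18*W**2)
A(k) = -1944*k (A(k) = (k*3)*(-18*6**2) = (3*k)*(-18*36) = (3*k)*(-648) = -1944*k)
A(G)*(-169) = -1944*30*(-169) = -58320*(-169) = 9856080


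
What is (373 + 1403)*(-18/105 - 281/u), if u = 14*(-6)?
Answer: 197284/35 ≈ 5636.7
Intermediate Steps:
u = -84
(373 + 1403)*(-18/105 - 281/u) = (373 + 1403)*(-18/105 - 281/(-84)) = 1776*(-18*1/105 - 281*(-1/84)) = 1776*(-6/35 + 281/84) = 1776*(1333/420) = 197284/35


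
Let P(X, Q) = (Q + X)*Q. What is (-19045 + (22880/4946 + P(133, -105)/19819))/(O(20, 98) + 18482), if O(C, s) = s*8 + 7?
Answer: -933221451675/944615734651 ≈ -0.98794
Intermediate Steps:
P(X, Q) = Q*(Q + X)
O(C, s) = 7 + 8*s (O(C, s) = 8*s + 7 = 7 + 8*s)
(-19045 + (22880/4946 + P(133, -105)/19819))/(O(20, 98) + 18482) = (-19045 + (22880/4946 - 105*(-105 + 133)/19819))/((7 + 8*98) + 18482) = (-19045 + (22880*(1/4946) - 105*28*(1/19819)))/((7 + 784) + 18482) = (-19045 + (11440/2473 - 2940*1/19819))/(791 + 18482) = (-19045 + (11440/2473 - 2940/19819))/19273 = (-19045 + 219458740/49012387)*(1/19273) = -933221451675/49012387*1/19273 = -933221451675/944615734651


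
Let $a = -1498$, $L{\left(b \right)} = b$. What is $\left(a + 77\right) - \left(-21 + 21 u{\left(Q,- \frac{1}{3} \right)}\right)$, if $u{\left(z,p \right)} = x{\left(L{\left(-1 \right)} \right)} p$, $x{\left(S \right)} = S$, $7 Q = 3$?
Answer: $-1407$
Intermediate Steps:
$Q = \frac{3}{7}$ ($Q = \frac{1}{7} \cdot 3 = \frac{3}{7} \approx 0.42857$)
$u{\left(z,p \right)} = - p$
$\left(a + 77\right) - \left(-21 + 21 u{\left(Q,- \frac{1}{3} \right)}\right) = \left(-1498 + 77\right) + \left(- 21 \left(- \frac{-1}{3}\right) + 21\right) = -1421 + \left(- 21 \left(- \frac{-1}{3}\right) + 21\right) = -1421 + \left(- 21 \left(\left(-1\right) \left(- \frac{1}{3}\right)\right) + 21\right) = -1421 + \left(\left(-21\right) \frac{1}{3} + 21\right) = -1421 + \left(-7 + 21\right) = -1421 + 14 = -1407$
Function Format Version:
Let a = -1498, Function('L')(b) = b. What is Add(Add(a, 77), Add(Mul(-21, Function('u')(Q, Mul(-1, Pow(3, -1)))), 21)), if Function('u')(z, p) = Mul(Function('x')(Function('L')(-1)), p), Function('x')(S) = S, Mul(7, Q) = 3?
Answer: -1407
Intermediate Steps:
Q = Rational(3, 7) (Q = Mul(Rational(1, 7), 3) = Rational(3, 7) ≈ 0.42857)
Function('u')(z, p) = Mul(-1, p)
Add(Add(a, 77), Add(Mul(-21, Function('u')(Q, Mul(-1, Pow(3, -1)))), 21)) = Add(Add(-1498, 77), Add(Mul(-21, Mul(-1, Mul(-1, Pow(3, -1)))), 21)) = Add(-1421, Add(Mul(-21, Mul(-1, Mul(-1, Rational(1, 3)))), 21)) = Add(-1421, Add(Mul(-21, Mul(-1, Rational(-1, 3))), 21)) = Add(-1421, Add(Mul(-21, Rational(1, 3)), 21)) = Add(-1421, Add(-7, 21)) = Add(-1421, 14) = -1407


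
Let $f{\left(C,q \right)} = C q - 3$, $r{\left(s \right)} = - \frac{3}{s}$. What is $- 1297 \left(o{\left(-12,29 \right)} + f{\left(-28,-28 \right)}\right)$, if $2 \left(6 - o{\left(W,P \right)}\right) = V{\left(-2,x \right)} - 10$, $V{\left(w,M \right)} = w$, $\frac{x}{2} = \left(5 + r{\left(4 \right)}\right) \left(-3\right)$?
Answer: $-1028521$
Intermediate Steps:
$x = - \frac{51}{2}$ ($x = 2 \left(5 - \frac{3}{4}\right) \left(-3\right) = 2 \cdot \frac{17}{4} \left(-3\right) = 2 \left(- \frac{51}{4}\right) = - \frac{51}{2} \approx -25.5$)
$f{\left(C,q \right)} = -3 + C q$
$o{\left(W,P \right)} = 12$ ($o{\left(W,P \right)} = 6 - \frac{-2 - 10}{2} = 6 - -6 = 6 + 6 = 12$)
$- 1297 \left(o{\left(-12,29 \right)} + f{\left(-28,-28 \right)}\right) = - 1297 \left(12 - -781\right) = - 1297 \left(12 + \left(-3 + 784\right)\right) = - 1297 \left(12 + 781\right) = \left(-1297\right) 793 = -1028521$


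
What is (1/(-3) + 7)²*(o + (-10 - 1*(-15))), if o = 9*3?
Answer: 12800/9 ≈ 1422.2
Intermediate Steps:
o = 27
(1/(-3) + 7)²*(o + (-10 - 1*(-15))) = (1/(-3) + 7)²*(27 + (-10 - 1*(-15))) = (-⅓ + 7)²*(27 + (-10 + 15)) = (20/3)²*(27 + 5) = (400/9)*32 = 12800/9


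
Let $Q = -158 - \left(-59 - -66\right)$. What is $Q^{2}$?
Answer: $27225$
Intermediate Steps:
$Q = -165$ ($Q = -158 - \left(-59 + 66\right) = -158 - 7 = -165$)
$Q^{2} = \left(-165\right)^{2} = 27225$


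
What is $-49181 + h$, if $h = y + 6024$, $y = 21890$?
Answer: $-21267$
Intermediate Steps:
$h = 27914$ ($h = 21890 + 6024 = 27914$)
$-49181 + h = -49181 + 27914 = -21267$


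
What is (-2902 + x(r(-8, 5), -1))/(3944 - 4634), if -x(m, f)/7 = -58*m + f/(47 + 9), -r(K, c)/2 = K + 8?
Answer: 4643/1104 ≈ 4.2056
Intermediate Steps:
r(K, c) = -16 - 2*K (r(K, c) = -2*(K + 8) = -2*(8 + K) = -16 - 2*K)
x(m, f) = 406*m - f/8 (x(m, f) = -7*(-58*m + f/(47 + 9)) = -7*(-58*m + f/56) = 406*m - f/8)
(-2902 + x(r(-8, 5), -1))/(3944 - 4634) = (-2902 + (406*(-16 - 2*(-8)) - ⅛*(-1)))/(3944 - 4634) = (-2902 + (406*(-16 + 16) + ⅛))/(-690) = (-2902 + (406*0 + ⅛))*(-1/690) = (-2902 + (0 + ⅛))*(-1/690) = (-2902 + ⅛)*(-1/690) = -23215/8*(-1/690) = 4643/1104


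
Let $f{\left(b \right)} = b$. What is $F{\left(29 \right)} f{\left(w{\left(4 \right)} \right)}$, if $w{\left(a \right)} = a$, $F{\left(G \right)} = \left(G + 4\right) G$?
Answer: $3828$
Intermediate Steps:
$F{\left(G \right)} = G \left(4 + G\right)$ ($F{\left(G \right)} = \left(4 + G\right) G = G \left(4 + G\right)$)
$F{\left(29 \right)} f{\left(w{\left(4 \right)} \right)} = 29 \left(4 + 29\right) 4 = 29 \cdot 33 \cdot 4 = 957 \cdot 4 = 3828$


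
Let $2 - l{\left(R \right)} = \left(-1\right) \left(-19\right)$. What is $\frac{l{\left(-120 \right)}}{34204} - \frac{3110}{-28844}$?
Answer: $\frac{1557119}{14508532} \approx 0.10732$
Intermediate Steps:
$l{\left(R \right)} = -17$ ($l{\left(R \right)} = 2 - \left(-1\right) \left(-19\right) = 2 - 19 = -17$)
$\frac{l{\left(-120 \right)}}{34204} - \frac{3110}{-28844} = - \frac{17}{34204} - \frac{3110}{-28844} = \left(-17\right) \frac{1}{34204} - - \frac{1555}{14422} = - \frac{1}{2012} + \frac{1555}{14422} = \frac{1557119}{14508532}$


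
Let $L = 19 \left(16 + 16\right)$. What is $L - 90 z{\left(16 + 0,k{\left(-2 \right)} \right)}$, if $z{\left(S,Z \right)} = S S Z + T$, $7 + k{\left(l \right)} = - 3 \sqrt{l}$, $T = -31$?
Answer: $164678 + 69120 i \sqrt{2} \approx 1.6468 \cdot 10^{5} + 97751.0 i$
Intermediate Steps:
$k{\left(l \right)} = -7 - 3 \sqrt{l}$
$L = 608$ ($L = 19 \cdot 32 = 608$)
$z{\left(S,Z \right)} = -31 + Z S^{2}$ ($z{\left(S,Z \right)} = S S Z - 31 = S^{2} Z - 31 = Z S^{2} - 31 = -31 + Z S^{2}$)
$L - 90 z{\left(16 + 0,k{\left(-2 \right)} \right)} = 608 - 90 \left(-31 + \left(-7 - 3 \sqrt{-2}\right) \left(16 + 0\right)^{2}\right) = 608 - 90 \left(-31 + \left(-7 - 3 i \sqrt{2}\right) 16^{2}\right) = 608 - 90 \left(-31 + \left(-7 - 3 i \sqrt{2}\right) 256\right) = 608 - 90 \left(-31 - \left(1792 + 768 i \sqrt{2}\right)\right) = 608 - 90 \left(-1823 - 768 i \sqrt{2}\right) = 608 + \left(164070 + 69120 i \sqrt{2}\right) = 164678 + 69120 i \sqrt{2}$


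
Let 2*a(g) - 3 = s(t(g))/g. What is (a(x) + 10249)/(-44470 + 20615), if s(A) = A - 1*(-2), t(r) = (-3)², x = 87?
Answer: -891799/2075385 ≈ -0.42970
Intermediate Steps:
t(r) = 9
s(A) = 2 + A (s(A) = A + 2 = 2 + A)
a(g) = 3/2 + 11/(2*g) (a(g) = 3/2 + ((2 + 9)/g)/2 = 3/2 + (11/g)/2 = 3/2 + 11/(2*g))
(a(x) + 10249)/(-44470 + 20615) = ((½)*(11 + 3*87)/87 + 10249)/(-44470 + 20615) = ((½)*(1/87)*(11 + 261) + 10249)/(-23855) = ((½)*(1/87)*272 + 10249)*(-1/23855) = (136/87 + 10249)*(-1/23855) = (891799/87)*(-1/23855) = -891799/2075385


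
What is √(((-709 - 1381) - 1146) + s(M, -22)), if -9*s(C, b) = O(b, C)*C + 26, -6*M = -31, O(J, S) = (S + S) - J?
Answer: I*√1055414/18 ≈ 57.074*I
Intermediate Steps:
O(J, S) = -J + 2*S (O(J, S) = 2*S - J = -J + 2*S)
M = 31/6 (M = -⅙*(-31) = 31/6 ≈ 5.1667)
s(C, b) = -26/9 - C*(-b + 2*C)/9 (s(C, b) = -((-b + 2*C)*C + 26)/9 = -(C*(-b + 2*C) + 26)/9 = -(26 + C*(-b + 2*C))/9 = -26/9 - C*(-b + 2*C)/9)
√(((-709 - 1381) - 1146) + s(M, -22)) = √(((-709 - 1381) - 1146) + (-26/9 - ⅑*31/6*(-1*(-22) + 2*(31/6)))) = √((-2090 - 1146) + (-26/9 - ⅑*31/6*(22 + 31/3))) = √(-3236 + (-26/9 - ⅑*31/6*97/3)) = √(-3236 + (-26/9 - 3007/162)) = √(-3236 - 3475/162) = √(-527707/162) = I*√1055414/18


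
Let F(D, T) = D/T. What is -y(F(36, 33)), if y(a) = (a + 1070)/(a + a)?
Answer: -5891/12 ≈ -490.92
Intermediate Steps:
y(a) = (1070 + a)/(2*a) (y(a) = (1070 + a)/((2*a)) = (1070 + a)*(1/(2*a)) = (1070 + a)/(2*a))
-y(F(36, 33)) = -(1070 + 36/33)/(2*(36/33)) = -(1070 + 36*(1/33))/(2*(36*(1/33))) = -(1070 + 12/11)/(2*12/11) = -11*11782/(2*12*11) = -1*5891/12 = -5891/12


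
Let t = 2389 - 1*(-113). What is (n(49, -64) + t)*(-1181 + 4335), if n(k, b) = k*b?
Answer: -1999636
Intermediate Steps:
n(k, b) = b*k
t = 2502 (t = 2389 + 113 = 2502)
(n(49, -64) + t)*(-1181 + 4335) = (-64*49 + 2502)*(-1181 + 4335) = (-3136 + 2502)*3154 = -634*3154 = -1999636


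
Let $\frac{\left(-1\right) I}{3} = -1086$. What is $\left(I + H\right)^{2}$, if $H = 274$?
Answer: $12475024$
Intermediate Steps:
$I = 3258$ ($I = \left(-3\right) \left(-1086\right) = 3258$)
$\left(I + H\right)^{2} = \left(3258 + 274\right)^{2} = 3532^{2} = 12475024$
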